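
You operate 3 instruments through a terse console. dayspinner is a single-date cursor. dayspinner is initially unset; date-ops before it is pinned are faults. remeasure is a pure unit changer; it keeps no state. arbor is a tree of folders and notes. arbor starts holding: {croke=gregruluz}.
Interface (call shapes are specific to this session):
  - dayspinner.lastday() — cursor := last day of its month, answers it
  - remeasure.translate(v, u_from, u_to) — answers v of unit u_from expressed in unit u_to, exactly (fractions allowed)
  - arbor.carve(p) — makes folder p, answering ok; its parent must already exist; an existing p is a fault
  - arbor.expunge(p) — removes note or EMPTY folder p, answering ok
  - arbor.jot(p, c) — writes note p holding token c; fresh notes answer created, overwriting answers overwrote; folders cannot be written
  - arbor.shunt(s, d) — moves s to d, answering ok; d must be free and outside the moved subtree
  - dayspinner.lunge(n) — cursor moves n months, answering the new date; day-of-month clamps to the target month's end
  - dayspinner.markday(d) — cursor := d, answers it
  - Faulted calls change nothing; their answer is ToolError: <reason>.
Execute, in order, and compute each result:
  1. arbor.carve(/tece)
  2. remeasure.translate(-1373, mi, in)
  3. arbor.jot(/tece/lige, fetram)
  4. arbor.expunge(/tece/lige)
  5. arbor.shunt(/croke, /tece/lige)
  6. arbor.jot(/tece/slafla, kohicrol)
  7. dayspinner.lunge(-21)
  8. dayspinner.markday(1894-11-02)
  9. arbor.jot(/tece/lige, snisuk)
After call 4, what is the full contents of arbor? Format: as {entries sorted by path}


I use arbor.carve(p='/tece'), and see ok.
I invoke remeasure.translate(v='-1373', u_from='mi', u_to='in'), giving -86993280.
Invoking arbor.jot(p='/tece/lige', c='fetram'), → created.
I try arbor.expunge(p='/tece/lige'), — result: ok.
I try arbor.shunt(s='/croke', d='/tece/lige'), giving ok.
I try arbor.jot(p='/tece/slafla', c='kohicrol'), and observe created.
I use dayspinner.lunge(n='-21'), and see ToolError: no date set.
I try dayspinner.markday(d='1894-11-02'), giving 1894-11-02.
Calling arbor.jot(p='/tece/lige', c='snisuk'), yielding overwrote.

Answer: {croke=gregruluz, tece/}


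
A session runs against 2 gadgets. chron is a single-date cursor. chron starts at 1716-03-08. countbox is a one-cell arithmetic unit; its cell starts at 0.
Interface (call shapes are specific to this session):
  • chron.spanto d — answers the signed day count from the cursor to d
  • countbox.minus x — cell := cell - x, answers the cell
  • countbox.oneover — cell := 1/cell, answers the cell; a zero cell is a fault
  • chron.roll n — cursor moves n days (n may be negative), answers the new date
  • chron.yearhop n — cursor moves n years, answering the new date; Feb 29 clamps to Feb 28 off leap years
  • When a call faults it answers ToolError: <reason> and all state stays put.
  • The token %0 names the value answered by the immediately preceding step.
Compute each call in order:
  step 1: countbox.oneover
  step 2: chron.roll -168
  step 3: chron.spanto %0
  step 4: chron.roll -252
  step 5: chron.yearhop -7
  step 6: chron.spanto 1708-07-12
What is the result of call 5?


Answer: 1708-01-13

Derivation:
→ oneover()
← ToolError: reciprocal of zero
→ roll(n: -168)
← 1715-09-22
→ spanto(d: %0)
← 0
→ roll(n: -252)
← 1715-01-13
→ yearhop(n: -7)
← 1708-01-13
→ spanto(d: 1708-07-12)
← 181


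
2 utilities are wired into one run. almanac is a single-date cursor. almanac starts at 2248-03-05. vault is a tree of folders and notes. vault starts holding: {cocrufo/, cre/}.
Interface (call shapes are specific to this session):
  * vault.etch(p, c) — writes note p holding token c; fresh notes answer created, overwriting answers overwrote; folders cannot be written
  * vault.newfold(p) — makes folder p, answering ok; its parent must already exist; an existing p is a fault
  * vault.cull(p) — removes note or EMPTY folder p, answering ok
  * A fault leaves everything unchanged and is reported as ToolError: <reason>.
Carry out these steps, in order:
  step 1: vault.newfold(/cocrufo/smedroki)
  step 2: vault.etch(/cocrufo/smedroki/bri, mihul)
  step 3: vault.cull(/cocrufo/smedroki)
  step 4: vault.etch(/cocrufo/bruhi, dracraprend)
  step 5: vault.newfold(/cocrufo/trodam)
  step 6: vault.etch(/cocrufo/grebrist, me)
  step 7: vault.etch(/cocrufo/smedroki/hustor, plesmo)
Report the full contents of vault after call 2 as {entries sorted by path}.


·→ vault.newfold(p: /cocrufo/smedroki)
·← ok
·→ vault.etch(p: /cocrufo/smedroki/bri, c: mihul)
·← created
·→ vault.cull(p: /cocrufo/smedroki)
·← ToolError: not empty
·→ vault.etch(p: /cocrufo/bruhi, c: dracraprend)
·← created
·→ vault.newfold(p: /cocrufo/trodam)
·← ok
·→ vault.etch(p: /cocrufo/grebrist, c: me)
·← created
·→ vault.etch(p: /cocrufo/smedroki/hustor, c: plesmo)
·← created

Answer: {cocrufo/, cocrufo/smedroki/, cocrufo/smedroki/bri=mihul, cre/}


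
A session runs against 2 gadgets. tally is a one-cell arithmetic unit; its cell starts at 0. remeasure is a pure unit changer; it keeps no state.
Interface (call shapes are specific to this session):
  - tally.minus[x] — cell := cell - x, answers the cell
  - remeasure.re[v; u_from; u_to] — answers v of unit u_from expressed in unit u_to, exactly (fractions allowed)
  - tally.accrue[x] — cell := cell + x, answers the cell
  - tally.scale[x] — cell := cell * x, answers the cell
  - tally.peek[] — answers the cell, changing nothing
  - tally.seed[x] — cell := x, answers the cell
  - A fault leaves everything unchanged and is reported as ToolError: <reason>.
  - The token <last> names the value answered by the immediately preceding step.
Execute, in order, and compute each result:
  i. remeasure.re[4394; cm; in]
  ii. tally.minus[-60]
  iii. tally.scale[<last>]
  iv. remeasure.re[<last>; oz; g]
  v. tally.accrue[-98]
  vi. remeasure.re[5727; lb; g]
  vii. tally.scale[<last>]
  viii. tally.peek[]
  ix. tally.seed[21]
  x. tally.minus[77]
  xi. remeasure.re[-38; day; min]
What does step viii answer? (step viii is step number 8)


Answer: 454861385373549/50000

Derivation:
// 1. remeasure.re(4394, cm, in) : 219700/127
// 2. tally.minus(-60) : 60
// 3. tally.scale(<last>) : 3600
// 4. remeasure.re(<last>, oz, g) : 408233133/4000
// 5. tally.accrue(-98) : 3502
// 6. remeasure.re(5727, lb, g) : 259772350299/100000
// 7. tally.scale(<last>) : 454861385373549/50000
// 8. tally.peek() : 454861385373549/50000
// 9. tally.seed(21) : 21
// 10. tally.minus(77) : -56
// 11. remeasure.re(-38, day, min) : -54720


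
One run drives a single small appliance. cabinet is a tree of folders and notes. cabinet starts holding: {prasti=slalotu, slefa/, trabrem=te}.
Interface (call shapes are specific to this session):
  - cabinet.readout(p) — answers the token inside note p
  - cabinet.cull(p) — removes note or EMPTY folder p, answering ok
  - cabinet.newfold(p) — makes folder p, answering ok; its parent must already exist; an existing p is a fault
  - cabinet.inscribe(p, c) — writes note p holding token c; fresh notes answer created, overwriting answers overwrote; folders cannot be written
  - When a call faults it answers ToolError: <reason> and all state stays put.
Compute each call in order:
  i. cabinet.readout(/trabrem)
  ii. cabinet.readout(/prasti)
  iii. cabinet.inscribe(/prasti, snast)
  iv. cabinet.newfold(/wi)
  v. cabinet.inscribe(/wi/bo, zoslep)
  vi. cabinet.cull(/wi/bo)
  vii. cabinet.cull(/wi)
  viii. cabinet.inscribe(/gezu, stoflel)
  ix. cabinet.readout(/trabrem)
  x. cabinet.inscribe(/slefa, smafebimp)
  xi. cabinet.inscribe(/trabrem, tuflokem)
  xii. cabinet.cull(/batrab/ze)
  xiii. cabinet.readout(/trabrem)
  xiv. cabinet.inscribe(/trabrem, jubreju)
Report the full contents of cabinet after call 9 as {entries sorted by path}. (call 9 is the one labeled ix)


Answer: {gezu=stoflel, prasti=snast, slefa/, trabrem=te}

Derivation:
Step: readout[p=/trabrem]
Result: te
Step: readout[p=/prasti]
Result: slalotu
Step: inscribe[p=/prasti; c=snast]
Result: overwrote
Step: newfold[p=/wi]
Result: ok
Step: inscribe[p=/wi/bo; c=zoslep]
Result: created
Step: cull[p=/wi/bo]
Result: ok
Step: cull[p=/wi]
Result: ok
Step: inscribe[p=/gezu; c=stoflel]
Result: created
Step: readout[p=/trabrem]
Result: te
Step: inscribe[p=/slefa; c=smafebimp]
Result: ToolError: is a directory
Step: inscribe[p=/trabrem; c=tuflokem]
Result: overwrote
Step: cull[p=/batrab/ze]
Result: ToolError: not found
Step: readout[p=/trabrem]
Result: tuflokem
Step: inscribe[p=/trabrem; c=jubreju]
Result: overwrote


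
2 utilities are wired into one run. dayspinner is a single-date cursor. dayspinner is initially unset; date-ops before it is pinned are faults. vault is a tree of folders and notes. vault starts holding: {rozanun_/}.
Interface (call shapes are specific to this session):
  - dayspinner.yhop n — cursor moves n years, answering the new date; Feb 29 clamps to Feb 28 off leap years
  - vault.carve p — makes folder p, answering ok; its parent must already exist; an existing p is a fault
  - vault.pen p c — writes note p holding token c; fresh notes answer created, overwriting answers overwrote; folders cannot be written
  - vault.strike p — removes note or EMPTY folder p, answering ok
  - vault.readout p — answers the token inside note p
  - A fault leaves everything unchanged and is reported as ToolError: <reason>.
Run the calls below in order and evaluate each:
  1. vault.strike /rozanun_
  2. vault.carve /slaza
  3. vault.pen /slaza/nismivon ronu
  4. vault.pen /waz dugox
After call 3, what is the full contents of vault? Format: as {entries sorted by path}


Answer: {slaza/, slaza/nismivon=ronu}

Derivation:
>> vault.strike(p=/rozanun_)
<< ok
>> vault.carve(p=/slaza)
<< ok
>> vault.pen(p=/slaza/nismivon, c=ronu)
<< created
>> vault.pen(p=/waz, c=dugox)
<< created


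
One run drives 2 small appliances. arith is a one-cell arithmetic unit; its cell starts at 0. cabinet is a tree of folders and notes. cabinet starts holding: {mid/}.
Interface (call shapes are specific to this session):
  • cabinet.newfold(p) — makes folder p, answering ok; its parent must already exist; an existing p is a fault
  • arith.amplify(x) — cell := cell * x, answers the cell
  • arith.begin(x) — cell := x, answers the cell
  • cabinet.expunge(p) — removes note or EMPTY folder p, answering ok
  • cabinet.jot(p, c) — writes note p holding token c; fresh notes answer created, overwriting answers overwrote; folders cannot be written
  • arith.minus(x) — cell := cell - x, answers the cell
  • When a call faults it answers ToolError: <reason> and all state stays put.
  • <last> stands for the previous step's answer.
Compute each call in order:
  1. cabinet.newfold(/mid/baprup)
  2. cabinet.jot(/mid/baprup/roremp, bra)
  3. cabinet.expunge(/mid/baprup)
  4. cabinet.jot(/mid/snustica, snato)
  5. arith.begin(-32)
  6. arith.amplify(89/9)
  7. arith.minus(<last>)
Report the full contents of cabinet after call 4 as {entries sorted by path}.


I try cabinet.newfold with p='/mid/baprup', → ok.
Now I run cabinet.jot with p='/mid/baprup/roremp', c='bra': created.
Now I run cabinet.expunge with p='/mid/baprup', — result: ToolError: not empty.
Using cabinet.jot with p='/mid/snustica', c='snato', yielding created.
I invoke arith.begin with x='-32': -32.
Now I run arith.amplify with x='89/9', and get -2848/9.
I invoke arith.minus with x='<last>', → 0.

Answer: {mid/, mid/baprup/, mid/baprup/roremp=bra, mid/snustica=snato}


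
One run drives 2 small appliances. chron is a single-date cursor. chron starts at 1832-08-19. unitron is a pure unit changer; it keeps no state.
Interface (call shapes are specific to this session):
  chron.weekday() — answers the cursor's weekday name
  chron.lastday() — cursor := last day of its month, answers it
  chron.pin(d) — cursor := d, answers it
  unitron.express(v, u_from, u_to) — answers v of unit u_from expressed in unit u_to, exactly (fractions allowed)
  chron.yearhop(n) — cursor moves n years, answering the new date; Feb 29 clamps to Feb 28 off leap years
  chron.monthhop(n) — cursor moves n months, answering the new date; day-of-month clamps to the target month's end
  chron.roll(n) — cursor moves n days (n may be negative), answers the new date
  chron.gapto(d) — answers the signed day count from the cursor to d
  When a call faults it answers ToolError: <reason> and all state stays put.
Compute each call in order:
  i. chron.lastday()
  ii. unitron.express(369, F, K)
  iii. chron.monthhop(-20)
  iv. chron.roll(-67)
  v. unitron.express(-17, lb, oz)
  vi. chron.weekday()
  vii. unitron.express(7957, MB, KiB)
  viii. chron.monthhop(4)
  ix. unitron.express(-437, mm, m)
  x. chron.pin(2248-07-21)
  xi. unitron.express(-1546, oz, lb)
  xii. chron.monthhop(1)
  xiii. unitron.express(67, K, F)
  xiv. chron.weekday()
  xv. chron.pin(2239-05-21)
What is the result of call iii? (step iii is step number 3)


Answer: 1830-12-31

Derivation:
Using lastday(), — result: 1832-08-31.
Then express(v=369, u_from=F, u_to=K): 82867/180.
Then monthhop(n=-20), → 1830-12-31.
I invoke roll(n=-67), — result: 1830-10-25.
Next I call express(v=-17, u_from=lb, u_to=oz), which returns -272.
I call weekday(), and observe Monday.
Next I call express(v=7957, u_from=MB, u_to=KiB), yielding 124328125/16.
Next I call monthhop(n=4), — result: 1831-02-25.
I call express(v=-437, u_from=mm, u_to=m), and get -437/1000.
Then pin(d=2248-07-21): 2248-07-21.
Invoking express(v=-1546, u_from=oz, u_to=lb), yielding -773/8.
I use monthhop(n=1): 2248-08-21.
I run express(v=67, u_from=K, u_to=F), and get -33907/100.
I try weekday, and see Monday.
I try pin(d=2239-05-21), which returns 2239-05-21.


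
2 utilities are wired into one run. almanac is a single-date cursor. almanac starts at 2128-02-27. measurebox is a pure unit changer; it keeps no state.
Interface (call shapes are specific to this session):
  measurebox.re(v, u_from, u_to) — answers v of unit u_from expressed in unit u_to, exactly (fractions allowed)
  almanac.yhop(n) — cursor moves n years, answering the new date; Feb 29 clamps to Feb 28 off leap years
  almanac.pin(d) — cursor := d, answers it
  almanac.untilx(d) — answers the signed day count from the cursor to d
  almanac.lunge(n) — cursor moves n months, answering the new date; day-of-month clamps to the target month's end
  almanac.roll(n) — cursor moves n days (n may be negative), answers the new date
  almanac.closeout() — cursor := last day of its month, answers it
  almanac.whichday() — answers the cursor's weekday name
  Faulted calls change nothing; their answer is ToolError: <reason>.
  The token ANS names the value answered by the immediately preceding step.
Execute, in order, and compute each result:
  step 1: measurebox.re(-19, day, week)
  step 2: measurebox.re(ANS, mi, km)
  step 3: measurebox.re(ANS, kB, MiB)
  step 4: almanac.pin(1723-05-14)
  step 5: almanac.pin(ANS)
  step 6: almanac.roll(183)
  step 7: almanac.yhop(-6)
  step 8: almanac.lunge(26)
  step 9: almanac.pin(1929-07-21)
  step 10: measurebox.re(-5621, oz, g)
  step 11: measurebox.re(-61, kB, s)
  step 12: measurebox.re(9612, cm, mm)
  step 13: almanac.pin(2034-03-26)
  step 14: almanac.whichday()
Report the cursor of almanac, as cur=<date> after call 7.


Answer: cur=1717-11-13

Derivation:
>>> measurebox.re -19 day week
= -19/7
>>> measurebox.re ANS mi km
= -477774/109375
>>> measurebox.re ANS kB MiB
= -238887/57344000
>>> almanac.pin 1723-05-14
= 1723-05-14
>>> almanac.pin ANS
= 1723-05-14
>>> almanac.roll 183
= 1723-11-13
>>> almanac.yhop -6
= 1717-11-13
>>> almanac.lunge 26
= 1720-01-13
>>> almanac.pin 1929-07-21
= 1929-07-21
>>> measurebox.re -5621 oz g
= -254964271177/1600000
>>> measurebox.re -61 kB s
= ToolError: incompatible units
>>> measurebox.re 9612 cm mm
= 96120
>>> almanac.pin 2034-03-26
= 2034-03-26
>>> almanac.whichday
= Sunday


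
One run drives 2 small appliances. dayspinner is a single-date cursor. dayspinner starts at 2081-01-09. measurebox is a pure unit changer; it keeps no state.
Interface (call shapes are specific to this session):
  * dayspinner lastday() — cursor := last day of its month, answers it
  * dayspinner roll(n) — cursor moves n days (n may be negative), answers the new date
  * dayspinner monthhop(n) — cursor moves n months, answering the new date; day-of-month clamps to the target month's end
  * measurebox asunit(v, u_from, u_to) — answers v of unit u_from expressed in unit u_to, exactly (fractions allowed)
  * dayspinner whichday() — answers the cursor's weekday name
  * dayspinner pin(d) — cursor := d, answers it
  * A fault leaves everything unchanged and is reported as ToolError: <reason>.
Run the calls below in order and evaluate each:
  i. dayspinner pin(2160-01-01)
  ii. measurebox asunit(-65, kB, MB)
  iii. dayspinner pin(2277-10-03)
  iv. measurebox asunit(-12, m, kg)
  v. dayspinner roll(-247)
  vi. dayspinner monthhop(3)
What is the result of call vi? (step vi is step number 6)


! dayspinner pin(d='2160-01-01') => 2160-01-01
! measurebox asunit(v='-65', u_from='kB', u_to='MB') => -13/200
! dayspinner pin(d='2277-10-03') => 2277-10-03
! measurebox asunit(v='-12', u_from='m', u_to='kg') => ToolError: incompatible units
! dayspinner roll(n='-247') => 2277-01-29
! dayspinner monthhop(n='3') => 2277-04-29

Answer: 2277-04-29


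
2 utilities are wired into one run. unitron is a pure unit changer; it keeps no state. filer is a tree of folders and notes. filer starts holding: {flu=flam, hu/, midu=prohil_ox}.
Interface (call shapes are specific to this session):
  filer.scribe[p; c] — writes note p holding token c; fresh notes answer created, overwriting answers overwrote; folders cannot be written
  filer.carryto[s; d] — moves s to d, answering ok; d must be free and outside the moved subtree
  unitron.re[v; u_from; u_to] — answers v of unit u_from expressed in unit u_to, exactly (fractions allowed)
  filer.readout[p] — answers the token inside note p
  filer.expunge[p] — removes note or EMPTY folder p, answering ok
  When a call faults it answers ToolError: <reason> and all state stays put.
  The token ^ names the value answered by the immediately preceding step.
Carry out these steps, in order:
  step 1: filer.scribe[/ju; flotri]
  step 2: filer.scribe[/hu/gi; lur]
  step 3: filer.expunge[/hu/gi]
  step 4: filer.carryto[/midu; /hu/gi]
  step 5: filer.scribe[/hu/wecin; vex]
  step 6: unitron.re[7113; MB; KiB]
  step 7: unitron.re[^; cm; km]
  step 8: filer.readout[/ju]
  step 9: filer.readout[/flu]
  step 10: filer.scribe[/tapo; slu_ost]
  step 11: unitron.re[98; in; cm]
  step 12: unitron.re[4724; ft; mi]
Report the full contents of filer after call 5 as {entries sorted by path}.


Now I run scribe on p→/ju, c→flotri, and get created.
I use scribe on p→/hu/gi, c→lur, which returns created.
Calling expunge on p→/hu/gi, — result: ok.
Using carryto on s→/midu, d→/hu/gi, yielding ok.
I run scribe on p→/hu/wecin, c→vex, and see created.
I try re on v→7113, u_from→MB, u_to→KiB, which returns 111140625/16.
Calling re on v→^, u_from→cm, u_to→km, and see 35565/512.
Using readout on p→/ju: flotri.
I try readout on p→/flu, and see flam.
I call scribe on p→/tapo, c→slu_ost, yielding created.
Then re on v→98, u_from→in, u_to→cm, and observe 6223/25.
I call re on v→4724, u_from→ft, u_to→mi, giving 1181/1320.

Answer: {flu=flam, hu/, hu/gi=prohil_ox, hu/wecin=vex, ju=flotri}


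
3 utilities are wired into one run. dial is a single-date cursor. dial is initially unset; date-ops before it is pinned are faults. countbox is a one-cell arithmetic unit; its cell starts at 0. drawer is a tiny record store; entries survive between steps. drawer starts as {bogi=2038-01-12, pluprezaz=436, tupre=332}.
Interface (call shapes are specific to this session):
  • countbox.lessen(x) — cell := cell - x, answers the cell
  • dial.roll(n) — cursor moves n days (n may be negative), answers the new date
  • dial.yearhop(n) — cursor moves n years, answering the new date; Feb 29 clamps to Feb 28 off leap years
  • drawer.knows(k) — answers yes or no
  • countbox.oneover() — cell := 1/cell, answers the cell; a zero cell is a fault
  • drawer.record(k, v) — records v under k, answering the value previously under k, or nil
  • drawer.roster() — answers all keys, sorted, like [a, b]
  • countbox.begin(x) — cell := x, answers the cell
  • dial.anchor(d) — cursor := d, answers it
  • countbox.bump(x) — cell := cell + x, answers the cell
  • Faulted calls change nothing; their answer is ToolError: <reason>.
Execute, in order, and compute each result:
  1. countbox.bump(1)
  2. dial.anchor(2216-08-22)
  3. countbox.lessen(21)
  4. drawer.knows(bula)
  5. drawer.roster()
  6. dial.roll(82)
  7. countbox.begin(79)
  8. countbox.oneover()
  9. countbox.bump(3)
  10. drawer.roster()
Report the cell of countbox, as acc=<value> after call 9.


Answer: acc=238/79

Derivation:
-> countbox.bump(x: 1)
<- 1
-> dial.anchor(d: 2216-08-22)
<- 2216-08-22
-> countbox.lessen(x: 21)
<- -20
-> drawer.knows(k: bula)
<- no
-> drawer.roster()
<- [bogi, pluprezaz, tupre]
-> dial.roll(n: 82)
<- 2216-11-12
-> countbox.begin(x: 79)
<- 79
-> countbox.oneover()
<- 1/79
-> countbox.bump(x: 3)
<- 238/79
-> drawer.roster()
<- [bogi, pluprezaz, tupre]


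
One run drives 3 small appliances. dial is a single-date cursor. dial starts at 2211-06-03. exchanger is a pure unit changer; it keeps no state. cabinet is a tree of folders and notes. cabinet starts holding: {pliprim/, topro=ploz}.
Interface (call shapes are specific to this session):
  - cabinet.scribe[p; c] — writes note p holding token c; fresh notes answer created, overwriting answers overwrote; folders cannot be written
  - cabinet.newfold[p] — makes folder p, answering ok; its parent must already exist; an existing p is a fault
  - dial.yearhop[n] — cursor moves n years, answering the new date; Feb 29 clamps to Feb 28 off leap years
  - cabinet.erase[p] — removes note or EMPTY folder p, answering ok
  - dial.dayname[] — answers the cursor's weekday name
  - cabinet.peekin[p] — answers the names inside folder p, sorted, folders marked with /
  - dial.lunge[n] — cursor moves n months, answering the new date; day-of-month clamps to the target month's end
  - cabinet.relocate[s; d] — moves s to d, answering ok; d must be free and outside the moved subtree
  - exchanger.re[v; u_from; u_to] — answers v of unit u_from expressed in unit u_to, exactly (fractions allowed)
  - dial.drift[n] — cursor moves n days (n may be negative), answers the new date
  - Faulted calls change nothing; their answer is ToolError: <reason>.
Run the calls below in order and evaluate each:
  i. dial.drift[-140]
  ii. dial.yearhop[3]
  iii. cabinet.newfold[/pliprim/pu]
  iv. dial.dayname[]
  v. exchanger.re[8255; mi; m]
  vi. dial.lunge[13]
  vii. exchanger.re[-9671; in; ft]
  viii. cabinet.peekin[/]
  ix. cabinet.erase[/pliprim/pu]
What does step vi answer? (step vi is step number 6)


% dial.drift -140
= 2211-01-14
% dial.yearhop 3
= 2214-01-14
% cabinet.newfold /pliprim/pu
= ok
% dial.dayname
= Friday
% exchanger.re 8255 mi m
= 332128368/25
% dial.lunge 13
= 2215-02-14
% exchanger.re -9671 in ft
= -9671/12
% cabinet.peekin /
= [pliprim/, topro]
% cabinet.erase /pliprim/pu
= ok

Answer: 2215-02-14


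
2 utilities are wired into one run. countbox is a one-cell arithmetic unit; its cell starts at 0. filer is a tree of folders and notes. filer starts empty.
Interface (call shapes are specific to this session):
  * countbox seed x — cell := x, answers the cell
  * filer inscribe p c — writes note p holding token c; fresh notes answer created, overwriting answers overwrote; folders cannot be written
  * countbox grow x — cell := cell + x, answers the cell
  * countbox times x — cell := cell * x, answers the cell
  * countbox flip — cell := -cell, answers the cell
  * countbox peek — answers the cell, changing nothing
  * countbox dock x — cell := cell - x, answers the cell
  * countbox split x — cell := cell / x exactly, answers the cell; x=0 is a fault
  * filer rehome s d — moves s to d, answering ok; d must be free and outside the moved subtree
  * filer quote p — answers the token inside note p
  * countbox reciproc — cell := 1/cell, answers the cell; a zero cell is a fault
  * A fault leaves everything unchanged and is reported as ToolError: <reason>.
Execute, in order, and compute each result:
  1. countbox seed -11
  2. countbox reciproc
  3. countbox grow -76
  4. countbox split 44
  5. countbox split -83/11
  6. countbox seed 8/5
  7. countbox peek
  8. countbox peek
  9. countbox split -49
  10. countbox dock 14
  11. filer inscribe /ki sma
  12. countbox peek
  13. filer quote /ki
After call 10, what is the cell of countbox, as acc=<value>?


Then countbox seed(x=-11), yielding -11.
Invoking countbox reciproc(), yielding -1/11.
Then countbox grow(x=-76), and observe -837/11.
Then countbox split(x=44), → -837/484.
Calling countbox split(x=-83/11), and observe 837/3652.
Now I run countbox seed(x=8/5), and get 8/5.
I use countbox peek(), — result: 8/5.
I invoke countbox peek(), giving 8/5.
Next I call countbox split(x=-49), → -8/245.
I use countbox dock(x=14), and see -3438/245.
I invoke filer inscribe(p=/ki, c=sma), and see created.
I try countbox peek(), giving -3438/245.
I invoke filer quote(p=/ki): sma.

Answer: acc=-3438/245


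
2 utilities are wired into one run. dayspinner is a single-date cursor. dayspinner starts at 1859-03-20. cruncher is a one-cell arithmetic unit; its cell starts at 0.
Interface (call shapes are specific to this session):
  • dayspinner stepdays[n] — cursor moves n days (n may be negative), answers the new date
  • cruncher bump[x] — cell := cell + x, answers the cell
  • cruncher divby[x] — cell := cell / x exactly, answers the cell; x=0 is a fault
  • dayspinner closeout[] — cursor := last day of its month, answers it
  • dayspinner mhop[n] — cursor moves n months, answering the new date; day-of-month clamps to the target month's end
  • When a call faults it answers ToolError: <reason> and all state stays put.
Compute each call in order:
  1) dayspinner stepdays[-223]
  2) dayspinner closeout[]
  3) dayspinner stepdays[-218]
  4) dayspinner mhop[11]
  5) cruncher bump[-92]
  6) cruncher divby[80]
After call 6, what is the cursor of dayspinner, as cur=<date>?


Answer: cur=1858-12-25

Derivation:
·→ dayspinner stepdays(n='-223')
·← 1858-08-09
·→ dayspinner closeout()
·← 1858-08-31
·→ dayspinner stepdays(n='-218')
·← 1858-01-25
·→ dayspinner mhop(n='11')
·← 1858-12-25
·→ cruncher bump(x='-92')
·← -92
·→ cruncher divby(x='80')
·← -23/20


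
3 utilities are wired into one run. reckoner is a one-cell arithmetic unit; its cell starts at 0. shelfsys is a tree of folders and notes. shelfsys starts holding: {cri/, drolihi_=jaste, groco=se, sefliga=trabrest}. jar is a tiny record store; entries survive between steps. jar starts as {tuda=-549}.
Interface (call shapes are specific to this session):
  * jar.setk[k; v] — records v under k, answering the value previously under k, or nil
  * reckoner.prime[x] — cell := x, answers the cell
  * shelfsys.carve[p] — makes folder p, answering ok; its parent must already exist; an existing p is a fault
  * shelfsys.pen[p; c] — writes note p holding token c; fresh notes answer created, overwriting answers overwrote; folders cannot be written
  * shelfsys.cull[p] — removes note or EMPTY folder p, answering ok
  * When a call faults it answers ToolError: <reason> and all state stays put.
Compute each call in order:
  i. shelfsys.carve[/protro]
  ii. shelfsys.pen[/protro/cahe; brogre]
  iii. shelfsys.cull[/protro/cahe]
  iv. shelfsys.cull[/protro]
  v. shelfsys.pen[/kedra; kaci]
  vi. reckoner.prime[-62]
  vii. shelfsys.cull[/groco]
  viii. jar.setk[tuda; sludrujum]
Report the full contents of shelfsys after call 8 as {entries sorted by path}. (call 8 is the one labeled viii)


;; carve(p→/protro) : ok
;; pen(p→/protro/cahe, c→brogre) : created
;; cull(p→/protro/cahe) : ok
;; cull(p→/protro) : ok
;; pen(p→/kedra, c→kaci) : created
;; prime(x→-62) : -62
;; cull(p→/groco) : ok
;; setk(k→tuda, v→sludrujum) : -549

Answer: {cri/, drolihi_=jaste, kedra=kaci, sefliga=trabrest}


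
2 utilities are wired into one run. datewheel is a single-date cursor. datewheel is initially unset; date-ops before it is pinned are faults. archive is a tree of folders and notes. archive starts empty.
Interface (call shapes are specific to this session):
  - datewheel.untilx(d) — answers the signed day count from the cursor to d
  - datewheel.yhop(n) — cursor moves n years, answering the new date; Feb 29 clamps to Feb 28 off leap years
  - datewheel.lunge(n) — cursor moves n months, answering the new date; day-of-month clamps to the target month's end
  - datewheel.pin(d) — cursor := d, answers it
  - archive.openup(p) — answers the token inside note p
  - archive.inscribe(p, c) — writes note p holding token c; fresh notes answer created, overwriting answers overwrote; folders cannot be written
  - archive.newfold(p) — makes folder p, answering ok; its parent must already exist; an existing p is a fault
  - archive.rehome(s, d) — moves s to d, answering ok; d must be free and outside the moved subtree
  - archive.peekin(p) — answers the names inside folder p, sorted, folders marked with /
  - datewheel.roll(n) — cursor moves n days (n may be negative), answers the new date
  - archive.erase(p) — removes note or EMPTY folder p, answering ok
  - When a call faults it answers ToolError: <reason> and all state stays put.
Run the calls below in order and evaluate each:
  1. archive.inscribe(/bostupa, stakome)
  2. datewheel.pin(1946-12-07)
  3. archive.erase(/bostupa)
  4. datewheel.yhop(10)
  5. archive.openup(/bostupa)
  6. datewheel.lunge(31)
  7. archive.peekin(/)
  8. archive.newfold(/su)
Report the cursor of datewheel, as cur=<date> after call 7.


→ archive.inscribe(p=/bostupa, c=stakome)
← created
→ datewheel.pin(d=1946-12-07)
← 1946-12-07
→ archive.erase(p=/bostupa)
← ok
→ datewheel.yhop(n=10)
← 1956-12-07
→ archive.openup(p=/bostupa)
← ToolError: not found
→ datewheel.lunge(n=31)
← 1959-07-07
→ archive.peekin(p=/)
← []
→ archive.newfold(p=/su)
← ok

Answer: cur=1959-07-07


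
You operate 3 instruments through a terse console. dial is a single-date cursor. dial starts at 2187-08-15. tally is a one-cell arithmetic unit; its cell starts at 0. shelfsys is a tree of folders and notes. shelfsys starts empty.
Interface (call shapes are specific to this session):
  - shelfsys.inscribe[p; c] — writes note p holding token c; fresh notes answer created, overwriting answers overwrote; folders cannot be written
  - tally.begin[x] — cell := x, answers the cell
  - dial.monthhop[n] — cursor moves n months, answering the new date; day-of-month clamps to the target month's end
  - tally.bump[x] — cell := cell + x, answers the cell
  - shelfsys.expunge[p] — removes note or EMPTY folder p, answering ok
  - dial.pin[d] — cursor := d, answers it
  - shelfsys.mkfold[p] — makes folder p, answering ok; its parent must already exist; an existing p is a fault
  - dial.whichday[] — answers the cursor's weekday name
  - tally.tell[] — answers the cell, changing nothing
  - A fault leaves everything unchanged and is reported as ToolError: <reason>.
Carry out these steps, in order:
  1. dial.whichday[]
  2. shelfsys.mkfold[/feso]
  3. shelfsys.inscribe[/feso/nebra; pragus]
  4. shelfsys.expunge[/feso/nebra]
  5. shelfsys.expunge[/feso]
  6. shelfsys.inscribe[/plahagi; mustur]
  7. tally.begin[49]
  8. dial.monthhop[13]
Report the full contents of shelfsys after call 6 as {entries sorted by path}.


I call dial.whichday(), → Wednesday.
I invoke shelfsys.mkfold passing p→/feso, giving ok.
I invoke shelfsys.inscribe passing p→/feso/nebra, c→pragus, → created.
I call shelfsys.expunge passing p→/feso/nebra: ok.
Using shelfsys.expunge passing p→/feso, and see ok.
Next I call shelfsys.inscribe passing p→/plahagi, c→mustur, giving created.
Calling tally.begin passing x→49, yielding 49.
Next I call dial.monthhop passing n→13, — result: 2188-09-15.

Answer: {plahagi=mustur}


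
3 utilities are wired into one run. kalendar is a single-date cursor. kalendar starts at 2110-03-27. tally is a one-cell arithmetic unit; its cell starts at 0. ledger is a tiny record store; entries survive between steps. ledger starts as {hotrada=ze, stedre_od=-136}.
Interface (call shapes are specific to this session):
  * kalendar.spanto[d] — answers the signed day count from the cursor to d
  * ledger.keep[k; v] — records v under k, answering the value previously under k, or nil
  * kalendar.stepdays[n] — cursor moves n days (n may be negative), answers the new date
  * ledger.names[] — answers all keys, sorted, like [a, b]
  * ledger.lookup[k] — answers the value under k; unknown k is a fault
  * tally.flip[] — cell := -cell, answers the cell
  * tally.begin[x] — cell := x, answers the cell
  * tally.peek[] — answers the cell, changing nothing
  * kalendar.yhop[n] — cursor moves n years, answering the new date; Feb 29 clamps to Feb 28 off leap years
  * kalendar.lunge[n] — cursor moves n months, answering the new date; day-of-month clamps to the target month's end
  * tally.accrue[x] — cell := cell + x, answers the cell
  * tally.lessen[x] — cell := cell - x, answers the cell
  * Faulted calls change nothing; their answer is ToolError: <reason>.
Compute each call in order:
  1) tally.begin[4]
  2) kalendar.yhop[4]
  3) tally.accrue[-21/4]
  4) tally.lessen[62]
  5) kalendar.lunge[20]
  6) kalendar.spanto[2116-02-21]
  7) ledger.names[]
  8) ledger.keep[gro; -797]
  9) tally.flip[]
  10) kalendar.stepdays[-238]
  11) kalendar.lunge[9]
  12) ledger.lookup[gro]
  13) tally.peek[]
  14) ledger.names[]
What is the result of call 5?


Step: begin[4]
Result: 4
Step: yhop[4]
Result: 2114-03-27
Step: accrue[-21/4]
Result: -5/4
Step: lessen[62]
Result: -253/4
Step: lunge[20]
Result: 2115-11-27
Step: spanto[2116-02-21]
Result: 86
Step: names[]
Result: [hotrada, stedre_od]
Step: keep[gro; -797]
Result: nil
Step: flip[]
Result: 253/4
Step: stepdays[-238]
Result: 2115-04-03
Step: lunge[9]
Result: 2116-01-03
Step: lookup[gro]
Result: -797
Step: peek[]
Result: 253/4
Step: names[]
Result: [gro, hotrada, stedre_od]

Answer: 2115-11-27


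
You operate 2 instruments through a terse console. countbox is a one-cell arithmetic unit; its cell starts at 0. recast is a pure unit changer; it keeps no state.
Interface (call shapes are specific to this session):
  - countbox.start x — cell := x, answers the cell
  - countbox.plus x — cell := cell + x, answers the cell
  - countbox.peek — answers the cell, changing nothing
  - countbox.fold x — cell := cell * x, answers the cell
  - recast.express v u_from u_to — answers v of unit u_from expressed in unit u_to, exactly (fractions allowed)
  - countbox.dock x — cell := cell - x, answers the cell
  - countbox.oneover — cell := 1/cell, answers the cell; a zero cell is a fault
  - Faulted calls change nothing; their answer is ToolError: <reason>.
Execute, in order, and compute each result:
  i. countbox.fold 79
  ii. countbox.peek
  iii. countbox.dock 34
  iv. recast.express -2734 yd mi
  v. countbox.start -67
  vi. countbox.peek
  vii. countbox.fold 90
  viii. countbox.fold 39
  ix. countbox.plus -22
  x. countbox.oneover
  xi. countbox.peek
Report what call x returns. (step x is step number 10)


I try countbox.fold passing x: 79: 0.
I try countbox.peek(), — result: 0.
I try countbox.dock passing x: 34, → -34.
Then recast.express passing v: -2734, u_from: yd, u_to: mi: -1367/880.
I call countbox.start passing x: -67, yielding -67.
Using countbox.peek, and get -67.
Next I call countbox.fold passing x: 90, giving -6030.
Calling countbox.fold passing x: 39: -235170.
Then countbox.plus passing x: -22, and see -235192.
I call countbox.oneover: -1/235192.
Then countbox.peek(), and observe -1/235192.

Answer: -1/235192


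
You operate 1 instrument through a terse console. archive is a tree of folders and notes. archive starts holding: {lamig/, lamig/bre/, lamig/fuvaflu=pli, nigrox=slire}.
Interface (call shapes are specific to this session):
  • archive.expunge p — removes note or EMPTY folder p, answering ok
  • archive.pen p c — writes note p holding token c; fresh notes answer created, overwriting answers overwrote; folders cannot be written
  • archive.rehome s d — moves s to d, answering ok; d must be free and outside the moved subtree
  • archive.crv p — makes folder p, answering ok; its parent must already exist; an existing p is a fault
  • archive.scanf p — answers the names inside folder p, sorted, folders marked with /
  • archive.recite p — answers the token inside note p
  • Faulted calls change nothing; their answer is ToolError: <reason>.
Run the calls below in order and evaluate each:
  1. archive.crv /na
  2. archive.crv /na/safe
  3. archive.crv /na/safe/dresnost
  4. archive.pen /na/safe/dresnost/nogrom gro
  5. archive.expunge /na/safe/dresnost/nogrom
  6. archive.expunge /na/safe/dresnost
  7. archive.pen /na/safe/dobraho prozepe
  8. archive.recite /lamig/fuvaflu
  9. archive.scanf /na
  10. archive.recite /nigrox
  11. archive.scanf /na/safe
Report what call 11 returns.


[in] archive.crv p→/na
  ok
[in] archive.crv p→/na/safe
  ok
[in] archive.crv p→/na/safe/dresnost
  ok
[in] archive.pen p→/na/safe/dresnost/nogrom c→gro
  created
[in] archive.expunge p→/na/safe/dresnost/nogrom
  ok
[in] archive.expunge p→/na/safe/dresnost
  ok
[in] archive.pen p→/na/safe/dobraho c→prozepe
  created
[in] archive.recite p→/lamig/fuvaflu
  pli
[in] archive.scanf p→/na
  [safe/]
[in] archive.recite p→/nigrox
  slire
[in] archive.scanf p→/na/safe
  [dobraho]

Answer: [dobraho]


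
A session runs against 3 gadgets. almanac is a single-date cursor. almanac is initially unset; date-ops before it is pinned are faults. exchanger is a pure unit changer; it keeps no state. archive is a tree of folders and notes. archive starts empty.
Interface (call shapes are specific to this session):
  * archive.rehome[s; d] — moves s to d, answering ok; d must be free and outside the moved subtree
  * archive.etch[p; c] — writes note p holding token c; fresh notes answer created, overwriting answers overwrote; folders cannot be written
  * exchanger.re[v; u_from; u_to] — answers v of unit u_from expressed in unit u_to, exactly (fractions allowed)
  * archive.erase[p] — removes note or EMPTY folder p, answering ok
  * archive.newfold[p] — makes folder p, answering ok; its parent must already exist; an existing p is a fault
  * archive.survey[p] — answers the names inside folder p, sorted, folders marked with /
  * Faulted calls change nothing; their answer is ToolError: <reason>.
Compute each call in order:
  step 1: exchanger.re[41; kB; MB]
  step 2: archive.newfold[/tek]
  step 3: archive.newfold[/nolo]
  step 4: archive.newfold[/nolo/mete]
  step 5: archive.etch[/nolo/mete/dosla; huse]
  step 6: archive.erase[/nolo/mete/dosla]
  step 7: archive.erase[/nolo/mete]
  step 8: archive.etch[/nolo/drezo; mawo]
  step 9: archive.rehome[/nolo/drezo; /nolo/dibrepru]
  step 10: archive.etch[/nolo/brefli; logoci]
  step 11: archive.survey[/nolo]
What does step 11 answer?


Answer: [brefli, dibrepru]

Derivation:
I invoke exchanger.re using v→41, u_from→kB, u_to→MB, — result: 41/1000.
I call archive.newfold using p→/tek, and see ok.
I use archive.newfold using p→/nolo, and see ok.
I try archive.newfold using p→/nolo/mete, — result: ok.
Calling archive.etch using p→/nolo/mete/dosla, c→huse, giving created.
Next I call archive.erase using p→/nolo/mete/dosla, and get ok.
Next I call archive.erase using p→/nolo/mete, which returns ok.
Calling archive.etch using p→/nolo/drezo, c→mawo, and get created.
Now I run archive.rehome using s→/nolo/drezo, d→/nolo/dibrepru, and get ok.
Next I call archive.etch using p→/nolo/brefli, c→logoci: created.
Next I call archive.survey using p→/nolo, giving [brefli, dibrepru].
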